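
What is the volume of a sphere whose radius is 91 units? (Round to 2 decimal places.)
Volume = (4/3) * pi * r³
Volume = (4/3) * pi * 91³
Volume = (4/3) * pi * 753571
Volume = 3156550.82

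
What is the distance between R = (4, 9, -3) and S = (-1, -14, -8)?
d = √[(-5)² + (-23)² + (-5)²] = √579 = 24.06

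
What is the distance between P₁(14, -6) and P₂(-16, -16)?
Using the distance formula: d = sqrt((x₂-x₁)² + (y₂-y₁)²)
dx = (-16) - 14 = -30
dy = (-16) - (-6) = -10
d = sqrt((-30)² + (-10)²) = sqrt(900 + 100) = sqrt(1000) = 31.62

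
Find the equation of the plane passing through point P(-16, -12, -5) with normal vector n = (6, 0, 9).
d = n·P = (6)(-16) + (0)(-12) + (9)(-5) = -141
Plane: 6x + 9z = -141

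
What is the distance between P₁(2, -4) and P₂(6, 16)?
Using the distance formula: d = sqrt((x₂-x₁)² + (y₂-y₁)²)
dx = 6 - 2 = 4
dy = 16 - (-4) = 20
d = sqrt(4² + 20²) = sqrt(16 + 400) = sqrt(416) = 20.40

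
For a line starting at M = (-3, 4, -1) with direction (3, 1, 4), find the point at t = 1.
P(1) = (-3 + 3(1), 4 + 1(1), -1 + 4(1)) = (0, 5, 3)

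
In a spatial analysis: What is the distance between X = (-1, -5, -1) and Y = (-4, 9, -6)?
d = √[(-3)² + (14)² + (-5)²] = √230 = 15.17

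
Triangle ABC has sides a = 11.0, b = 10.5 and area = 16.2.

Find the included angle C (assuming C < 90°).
Area = ½ab·sin(C)  →  sin(C) = 2·Area/(ab)
sin(C) = 2·16.2/(11.0·10.5) = 0.280519
C = arcsin(0.280519) = 16.29°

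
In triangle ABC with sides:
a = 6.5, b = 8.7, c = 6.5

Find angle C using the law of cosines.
cos(C) = (a² + b² - c²)/(2ab)
cos(C) = (6.5² + 8.7² - 6.5²)/(2·6.5·8.7) = 75.69/113.1 = 0.669231
C = arccos(0.669231) = 47.99°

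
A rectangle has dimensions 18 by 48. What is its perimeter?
Perimeter = 2 * (length + width)
Perimeter = 2 * (18 + 48)
Perimeter = 2 * 66
Perimeter = 132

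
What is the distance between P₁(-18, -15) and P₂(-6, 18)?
Using the distance formula: d = sqrt((x₂-x₁)² + (y₂-y₁)²)
dx = (-6) - (-18) = 12
dy = 18 - (-15) = 33
d = sqrt(12² + 33²) = sqrt(144 + 1089) = sqrt(1233) = 35.11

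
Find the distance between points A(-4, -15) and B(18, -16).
Using the distance formula: d = sqrt((x₂-x₁)² + (y₂-y₁)²)
dx = 18 - (-4) = 22
dy = (-16) - (-15) = -1
d = sqrt(22² + (-1)²) = sqrt(484 + 1) = sqrt(485) = 22.02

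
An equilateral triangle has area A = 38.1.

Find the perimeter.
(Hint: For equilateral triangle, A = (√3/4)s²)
A = (√3/4)s²  →  s² = 4A/√3 = 4·38.1/√3 = 87.9882
s = 9.3802
Perimeter = 3s = 28.14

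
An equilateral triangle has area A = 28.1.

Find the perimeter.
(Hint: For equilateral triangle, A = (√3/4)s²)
A = (√3/4)s²  →  s² = 4A/√3 = 4·28.1/√3 = 64.8942
s = 8.05569
Perimeter = 3s = 24.17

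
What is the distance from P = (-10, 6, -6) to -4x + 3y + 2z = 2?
d = |(-4)(-10) + 3(6) + 2(-6) - (2)| / √((-4)² + 3² + 2²) = 44/√29 = 8.171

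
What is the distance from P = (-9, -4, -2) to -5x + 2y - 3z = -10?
d = |(-5)(-9) + 2(-4) + (-3)(-2) - (-10)| / √((-5)² + 2² + (-3)²) = 53/√38 = 8.598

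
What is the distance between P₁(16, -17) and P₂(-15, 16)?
Using the distance formula: d = sqrt((x₂-x₁)² + (y₂-y₁)²)
dx = (-15) - 16 = -31
dy = 16 - (-17) = 33
d = sqrt((-31)² + 33²) = sqrt(961 + 1089) = sqrt(2050) = 45.28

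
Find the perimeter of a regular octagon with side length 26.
Perimeter = number of sides * side length
Perimeter = 8 * 26
Perimeter = 208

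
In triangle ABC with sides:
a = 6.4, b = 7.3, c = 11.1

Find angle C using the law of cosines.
cos(C) = (a² + b² - c²)/(2ab)
cos(C) = (6.4² + 7.3² - 11.1²)/(2·6.4·7.3) = -28.96/93.44 = -0.309932
C = arccos(-0.309932) = 108.1°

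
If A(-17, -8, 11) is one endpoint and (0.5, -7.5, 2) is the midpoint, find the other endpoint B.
B = (2×0.5 - (-17), 2×(-7.5) - (-8), 2×2 - 11) = (18, -7, -7)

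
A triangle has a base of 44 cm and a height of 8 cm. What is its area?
Area = (1/2) * base * height
Area = (1/2) * 44 * 8
Area = 176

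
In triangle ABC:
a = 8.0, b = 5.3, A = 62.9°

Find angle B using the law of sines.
sin(B)/b = sin(A)/a
sin(B) = b·sin(A)/a = 5.3·sin(62.9°)/8.0 = 0.589766
B = arcsin(0.589766) = 36.14°  (b ≤ a, so B ≤ A and the acute solution is unique)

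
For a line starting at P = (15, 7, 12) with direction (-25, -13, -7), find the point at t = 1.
P(1) = (15 + (-25)(1), 7 + (-13)(1), 12 + (-7)(1)) = (-10, -6, 5)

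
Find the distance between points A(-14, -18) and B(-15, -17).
Using the distance formula: d = sqrt((x₂-x₁)² + (y₂-y₁)²)
dx = (-15) - (-14) = -1
dy = (-17) - (-18) = 1
d = sqrt((-1)² + 1²) = sqrt(1 + 1) = sqrt(2) = 1.41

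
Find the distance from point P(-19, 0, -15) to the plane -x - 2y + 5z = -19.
d = |(-1)(-19) + (-2)(0) + 5(-15) - (-19)| / √((-1)² + (-2)² + 5²) = 37/√30 = 6.755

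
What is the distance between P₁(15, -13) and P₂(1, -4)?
Using the distance formula: d = sqrt((x₂-x₁)² + (y₂-y₁)²)
dx = 1 - 15 = -14
dy = (-4) - (-13) = 9
d = sqrt((-14)² + 9²) = sqrt(196 + 81) = sqrt(277) = 16.64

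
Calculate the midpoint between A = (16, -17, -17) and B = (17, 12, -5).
Midpoint = ((16+17)/2, (-17+12)/2, (-17-5)/2) = (16.5, -2.5, -11)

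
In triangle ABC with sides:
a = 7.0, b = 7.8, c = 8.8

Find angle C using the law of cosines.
cos(C) = (a² + b² - c²)/(2ab)
cos(C) = (7.0² + 7.8² - 8.8²)/(2·7.0·7.8) = 32.4/109.2 = 0.296703
C = arccos(0.296703) = 72.74°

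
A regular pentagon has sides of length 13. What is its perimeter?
Perimeter = number of sides * side length
Perimeter = 5 * 13
Perimeter = 65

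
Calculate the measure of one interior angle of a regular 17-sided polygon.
Interior angle of a regular n-gon = (n-2)*180/n
Interior angle = (17-2)*180/17
Interior angle = 15*180/17
Interior angle = 2700/17
Interior angle = 158.82 degrees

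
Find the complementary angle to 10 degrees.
Complementary angles sum to 90 degrees.
Other angle = 90 - 10
Other angle = 80 degrees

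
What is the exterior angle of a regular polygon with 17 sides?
Exterior angle of a regular n-gon = 360/n
Exterior angle = 360/17
Exterior angle = 21.18 degrees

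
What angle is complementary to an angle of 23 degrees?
Complementary angles sum to 90 degrees.
Other angle = 90 - 23
Other angle = 67 degrees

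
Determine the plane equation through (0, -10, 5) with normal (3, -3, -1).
d = n·P = (3)(0) + (-3)(-10) + (-1)(5) = 25
Plane: 3x - 3y - z = 25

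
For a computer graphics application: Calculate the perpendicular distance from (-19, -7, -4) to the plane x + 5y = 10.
d = |1(-19) + 5(-7) + 0(-4) - (10)| / √(1² + 5² + 0²) = 64/√26 = 12.55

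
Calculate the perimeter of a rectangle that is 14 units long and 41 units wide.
Perimeter = 2 * (length + width)
Perimeter = 2 * (14 + 41)
Perimeter = 2 * 55
Perimeter = 110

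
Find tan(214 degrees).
tan(214 degrees) = 0.6745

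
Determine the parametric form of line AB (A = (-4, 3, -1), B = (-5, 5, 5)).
Direction vector d = B - A = (-1, 2, 6)
x = -4 - t, y = 3 + 2t, z = -1 + 6t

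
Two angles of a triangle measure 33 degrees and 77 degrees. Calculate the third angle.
Sum of angles in a triangle = 180 degrees
Third angle = 180 - 33 - 77
Third angle = 70 degrees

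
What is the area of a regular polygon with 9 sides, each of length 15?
For a regular 9-gon with side length s = 15:
Apothem a = s / (2*tan(pi/9)) = 15 / (2*tan(pi/9)) ≈ 20.6061
Perimeter P = 9 * 15 = 135
Area = (1/2) * P * a = (1/2) * 135 * 20.6061 = 1390.91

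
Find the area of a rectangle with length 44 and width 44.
Area = length * width
Area = 44 * 44
Area = 1936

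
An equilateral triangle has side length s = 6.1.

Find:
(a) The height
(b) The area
(a) Height h = s·√3/2 = 6.1·√3/2 = 5.283
(b) Area = (√3/4)·s² = (√3/4)·6.1² = (√3/4)·37.21 = 16.11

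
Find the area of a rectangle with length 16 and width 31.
Area = length * width
Area = 16 * 31
Area = 496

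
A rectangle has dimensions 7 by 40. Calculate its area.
Area = length * width
Area = 7 * 40
Area = 280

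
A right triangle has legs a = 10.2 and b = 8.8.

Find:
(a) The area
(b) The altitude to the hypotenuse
(a) Area = ½ab = ½·10.2·8.8 = 44.88
(b) Hypotenuse c = √(10.2² + 8.8²) = √181.48 = 13.4715
    Area = ½·c·h_c  →  h_c = 2·Area/c = 2·44.88/13.4715 = 6.663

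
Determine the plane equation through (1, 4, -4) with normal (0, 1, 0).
d = n·P = (0)(1) + (1)(4) + (0)(-4) = 4
Plane: y = 4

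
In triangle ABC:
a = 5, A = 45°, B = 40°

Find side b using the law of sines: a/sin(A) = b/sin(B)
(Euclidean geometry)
b = a·sin(B)/sin(A) = 5·sin(40°)/sin(45°)
b = 5·0.642788/0.707107 = 4.545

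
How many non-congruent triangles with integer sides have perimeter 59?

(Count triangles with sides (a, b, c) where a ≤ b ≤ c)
With a ≤ b ≤ c and a + b + c = 59, the triangle inequality a + b > c gives c < 59/2, so c ≤ 29.
Iterate a from 1 to ⌊p/3⌋ = 19; for each a, b ranges from a to ⌊(p−a)/2⌋ with c = p − a − b, keeping only c ≥ b.
Triples: (1, 29, 29), (2, 28, 29), (3, 27, 29), …
Count = 80 triangles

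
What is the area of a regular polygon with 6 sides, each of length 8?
For a regular 6-gon with side length s = 8:
Apothem a = s / (2*tan(pi/6)) = 8 / (2*tan(pi/6)) ≈ 6.9282
Perimeter P = 6 * 8 = 48
Area = (1/2) * P * a = (1/2) * 48 * 6.9282 = 166.28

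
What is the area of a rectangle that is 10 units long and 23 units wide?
Area = length * width
Area = 10 * 23
Area = 230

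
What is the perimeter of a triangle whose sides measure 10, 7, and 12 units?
Perimeter = sum of all sides
Perimeter = 10 + 7 + 12
Perimeter = 29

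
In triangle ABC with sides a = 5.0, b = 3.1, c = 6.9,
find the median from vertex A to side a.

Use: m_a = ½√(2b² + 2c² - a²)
m_a = ½√(2·3.1² + 2·6.9² - 5.0²)
m_a = ½√(19.22 + 95.22 - 25) = ½√89.44 = 4.729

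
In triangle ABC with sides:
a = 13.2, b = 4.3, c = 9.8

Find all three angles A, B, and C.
By the law of cosines:
cos(A) = (b² + c² - a²)/(2bc) = -0.708472  →  A = 135.1°
cos(B) = (a² + c² - b²)/(2ac) = 0.973214  →  B = 13.29°
cos(C) = (a² + b² - c²)/(2ab) = 0.851744  →  C = 31.6°
Check: A + B + C = 180.0° ✓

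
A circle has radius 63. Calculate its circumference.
Circumference = 2 * pi * r
Circumference = 2 * pi * 63
Circumference = 395.84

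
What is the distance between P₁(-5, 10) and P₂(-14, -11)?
Using the distance formula: d = sqrt((x₂-x₁)² + (y₂-y₁)²)
dx = (-14) - (-5) = -9
dy = (-11) - 10 = -21
d = sqrt((-9)² + (-21)²) = sqrt(81 + 441) = sqrt(522) = 22.85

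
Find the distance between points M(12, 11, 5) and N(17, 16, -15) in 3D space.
d = √[(5)² + (5)² + (-20)²] = √450 = 21.21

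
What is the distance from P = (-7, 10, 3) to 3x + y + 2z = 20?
d = |3(-7) + 1(10) + 2(3) - (20)| / √(3² + 1² + 2²) = 25/√14 = 6.682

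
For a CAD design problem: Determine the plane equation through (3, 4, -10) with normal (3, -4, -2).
d = n·P = (3)(3) + (-4)(4) + (-2)(-10) = 13
Plane: 3x - 4y - 2z = 13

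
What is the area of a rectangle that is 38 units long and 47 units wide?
Area = length * width
Area = 38 * 47
Area = 1786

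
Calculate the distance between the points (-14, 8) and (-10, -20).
Using the distance formula: d = sqrt((x₂-x₁)² + (y₂-y₁)²)
dx = (-10) - (-14) = 4
dy = (-20) - 8 = -28
d = sqrt(4² + (-28)²) = sqrt(16 + 784) = sqrt(800) = 28.28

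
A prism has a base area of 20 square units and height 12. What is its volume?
Volume = base area * height
Volume = 20 * 12
Volume = 240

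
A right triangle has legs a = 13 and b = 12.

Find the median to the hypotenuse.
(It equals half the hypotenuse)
Hypotenuse c = √(13² + 12²) = √313 = 17.6918
Median to hypotenuse = c/2 = 8.846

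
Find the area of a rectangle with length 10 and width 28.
Area = length * width
Area = 10 * 28
Area = 280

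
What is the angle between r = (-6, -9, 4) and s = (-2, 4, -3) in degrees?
r·s = -36, |r|² = 133, |s|² = 29
cos θ = -36/√3857 ≈ -0.5797
θ ≈ 125.4°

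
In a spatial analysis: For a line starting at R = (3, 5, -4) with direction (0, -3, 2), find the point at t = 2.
P(2) = (3 + 0(2), 5 + (-3)(2), -4 + 2(2)) = (3, -1, 0)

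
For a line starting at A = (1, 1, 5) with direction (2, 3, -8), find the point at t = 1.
P(1) = (1 + 2(1), 1 + 3(1), 5 + (-8)(1)) = (3, 4, -3)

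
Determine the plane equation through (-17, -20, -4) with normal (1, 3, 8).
d = n·P = (1)(-17) + (3)(-20) + (8)(-4) = -109
Plane: x + 3y + 8z = -109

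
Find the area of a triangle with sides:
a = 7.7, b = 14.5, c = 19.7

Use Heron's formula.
s = (a+b+c)/2 = (7.7+14.5+19.7)/2 = 20.95
A = √(s(s-a)(s-b)(s-c)) = √(20.95·13.25·6.45·1.25)
A = √2238.05 = 47.31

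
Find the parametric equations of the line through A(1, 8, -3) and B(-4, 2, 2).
Direction vector d = B - A = (-5, -6, 5)
x = 1 - 5t, y = 8 - 6t, z = -3 + 5t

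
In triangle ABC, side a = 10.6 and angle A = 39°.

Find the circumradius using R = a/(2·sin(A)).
R = a/(2·sin(A)) = 10.6/(2·sin(39°))
R = 10.6/(2·0.629320) = 10.6/1.258641 = 8.422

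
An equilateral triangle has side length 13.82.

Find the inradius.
For an equilateral triangle, r = s/(2√3) where s is the side.
r = 13.82/(2√3) = 13.82/3.464102 = 3.989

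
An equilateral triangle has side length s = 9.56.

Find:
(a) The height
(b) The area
(a) Height h = s·√3/2 = 9.56·√3/2 = 8.279
(b) Area = (√3/4)·s² = (√3/4)·9.56² = (√3/4)·91.3936 = 39.57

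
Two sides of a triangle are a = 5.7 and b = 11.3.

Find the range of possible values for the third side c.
By the triangle inequality: |a - b| < c < a + b
|5.7 - 11.3| < c < 5.7 + 11.3
5.6 < c < 17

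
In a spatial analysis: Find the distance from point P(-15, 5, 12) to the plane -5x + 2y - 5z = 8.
d = |(-5)(-15) + 2(5) + (-5)(12) - (8)| / √((-5)² + 2² + (-5)²) = 17/√54 = 2.313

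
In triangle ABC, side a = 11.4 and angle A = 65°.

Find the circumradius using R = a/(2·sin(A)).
R = a/(2·sin(A)) = 11.4/(2·sin(65°))
R = 11.4/(2·0.906308) = 11.4/1.812616 = 6.289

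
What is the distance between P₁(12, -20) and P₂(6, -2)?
Using the distance formula: d = sqrt((x₂-x₁)² + (y₂-y₁)²)
dx = 6 - 12 = -6
dy = (-2) - (-20) = 18
d = sqrt((-6)² + 18²) = sqrt(36 + 324) = sqrt(360) = 18.97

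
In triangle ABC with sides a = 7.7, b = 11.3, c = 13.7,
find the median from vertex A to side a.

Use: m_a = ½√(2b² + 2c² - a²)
m_a = ½√(2·11.3² + 2·13.7² - 7.7²)
m_a = ½√(255.38 + 375.38 - 59.29) = ½√571.47 = 11.95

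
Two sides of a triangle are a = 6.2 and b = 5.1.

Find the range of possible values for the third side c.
By the triangle inequality: |a - b| < c < a + b
|6.2 - 5.1| < c < 6.2 + 5.1
1.1 < c < 11.3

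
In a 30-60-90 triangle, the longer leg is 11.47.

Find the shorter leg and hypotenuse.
In a 30-60-90 triangle, sides are in ratio 1 : √3 : 2.
Long leg = short leg·√3  →  short leg = 11.47/√3 = 6.622
Hypotenuse = 2·(short leg) = 2·11.47/√3 = 13.24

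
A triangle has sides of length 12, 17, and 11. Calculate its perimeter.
Perimeter = sum of all sides
Perimeter = 12 + 17 + 11
Perimeter = 40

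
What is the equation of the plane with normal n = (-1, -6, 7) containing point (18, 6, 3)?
d = n·P = (-1)(18) + (-6)(6) + (7)(3) = -33
Plane: -x - 6y + 7z = -33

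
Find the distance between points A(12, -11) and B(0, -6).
Using the distance formula: d = sqrt((x₂-x₁)² + (y₂-y₁)²)
dx = 0 - 12 = -12
dy = (-6) - (-11) = 5
d = sqrt((-12)² + 5²) = sqrt(144 + 25) = sqrt(169) = 13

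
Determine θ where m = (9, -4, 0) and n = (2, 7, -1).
m·n = -10, |m|² = 97, |n|² = 54
cos θ = -10/√5238 ≈ -0.1382
θ ≈ 97.94°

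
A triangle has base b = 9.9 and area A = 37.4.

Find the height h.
A = ½bh  →  h = 2A/b
h = 2·37.4/9.9 = 7.556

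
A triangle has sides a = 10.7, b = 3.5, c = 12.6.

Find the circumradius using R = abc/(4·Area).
s = (a+b+c)/2 = 13.4
Area = √(s(s-a)(s-b)(s-c)) = √(13.4·2.7·9.9·0.8) = 16.9277
R = abc/(4·Area) = (10.7·3.5·12.6)/(4·16.9277) = 471.87/67.7108 = 6.969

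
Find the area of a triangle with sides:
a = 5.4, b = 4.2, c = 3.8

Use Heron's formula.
s = (a+b+c)/2 = (5.4+4.2+3.8)/2 = 6.7
A = √(s(s-a)(s-b)(s-c)) = √(6.7·1.3·2.5·2.9)
A = √63.1475 = 7.947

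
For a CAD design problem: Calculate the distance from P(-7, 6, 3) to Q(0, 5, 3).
d = √[(7)² + (-1)² + (0)²] = √50 = 7.071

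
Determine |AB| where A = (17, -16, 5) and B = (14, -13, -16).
d = √[(-3)² + (3)² + (-21)²] = √459 = 21.42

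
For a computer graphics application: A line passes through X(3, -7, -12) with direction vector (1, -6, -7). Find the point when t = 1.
P(1) = (3 + 1(1), -7 + (-6)(1), -12 + (-7)(1)) = (4, -13, -19)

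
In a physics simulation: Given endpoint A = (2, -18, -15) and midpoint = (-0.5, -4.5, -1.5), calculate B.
B = (2×(-0.5) - 2, 2×(-4.5) - (-18), 2×(-1.5) - (-15)) = (-3, 9, 12)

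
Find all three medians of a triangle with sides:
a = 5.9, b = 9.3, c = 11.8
Using m_x = ½√(2y² + 2z² - x²):
m_a = ½√(2·9.3² + 2·11.8² - 5.9²) = ½√416.65 = 10.21
m_b = ½√(2·5.9² + 2·11.8² - 9.3²) = ½√261.61 = 8.087
m_c = ½√(2·5.9² + 2·9.3² - 11.8²) = ½√103.36 = 5.083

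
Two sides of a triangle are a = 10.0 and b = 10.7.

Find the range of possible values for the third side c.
By the triangle inequality: |a - b| < c < a + b
|10.0 - 10.7| < c < 10.0 + 10.7
0.7 < c < 20.7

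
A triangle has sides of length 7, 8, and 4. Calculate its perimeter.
Perimeter = sum of all sides
Perimeter = 7 + 8 + 4
Perimeter = 19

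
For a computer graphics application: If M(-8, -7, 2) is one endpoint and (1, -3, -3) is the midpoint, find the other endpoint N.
N = (2×1 - (-8), 2×(-3) - (-7), 2×(-3) - 2) = (10, 1, -8)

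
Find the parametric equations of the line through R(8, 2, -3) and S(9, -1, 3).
Direction vector d = S - R = (1, -3, 6)
x = 8 + t, y = 2 - 3t, z = -3 + 6t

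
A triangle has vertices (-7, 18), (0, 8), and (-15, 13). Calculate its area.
Using the coordinate formula: Area = (1/2)|x₁(y₂-y₃) + x₂(y₃-y₁) + x₃(y₁-y₂)|
Area = (1/2)|(-7)(8-13) + 0(13-18) + (-15)(18-8)|
Area = (1/2)|(-7)*(-5) + 0*(-5) + (-15)*10|
Area = (1/2)|35 + 0 + (-150)|
Area = (1/2)*115 = 57.50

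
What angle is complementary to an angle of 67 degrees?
Complementary angles sum to 90 degrees.
Other angle = 90 - 67
Other angle = 23 degrees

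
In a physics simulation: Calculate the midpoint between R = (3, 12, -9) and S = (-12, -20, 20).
Midpoint = ((3-12)/2, (12-20)/2, (-9+20)/2) = (-4.5, -4, 5.5)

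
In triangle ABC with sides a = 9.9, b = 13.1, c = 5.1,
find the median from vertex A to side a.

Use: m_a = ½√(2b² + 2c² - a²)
m_a = ½√(2·13.1² + 2·5.1² - 9.9²)
m_a = ½√(343.22 + 52.02 - 98.01) = ½√297.23 = 8.62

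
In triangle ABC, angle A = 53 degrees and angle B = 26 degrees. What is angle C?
Sum of angles in a triangle = 180 degrees
Third angle = 180 - 53 - 26
Third angle = 101 degrees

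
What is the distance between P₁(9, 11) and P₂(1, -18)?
Using the distance formula: d = sqrt((x₂-x₁)² + (y₂-y₁)²)
dx = 1 - 9 = -8
dy = (-18) - 11 = -29
d = sqrt((-8)² + (-29)²) = sqrt(64 + 841) = sqrt(905) = 30.08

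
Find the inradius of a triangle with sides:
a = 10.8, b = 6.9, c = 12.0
s = (a+b+c)/2 = (10.8+6.9+12.0)/2 = 14.85
Area = √(s(s-a)(s-b)(s-c)) = √(14.85·4.05·7.95·2.85) = 36.9145
r = Area/s = 36.9145/14.85 = 2.486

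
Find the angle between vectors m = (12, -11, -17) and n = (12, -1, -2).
m·n = 189, |m|² = 554, |n|² = 149
cos θ = 189/√82546 ≈ 0.6578
θ ≈ 48.87°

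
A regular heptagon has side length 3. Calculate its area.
For a regular 7-gon with side length s = 3:
Apothem a = s / (2*tan(pi/7)) = 3 / (2*tan(pi/7)) ≈ 3.1148
Perimeter P = 7 * 3 = 21
Area = (1/2) * P * a = (1/2) * 21 * 3.1148 = 32.71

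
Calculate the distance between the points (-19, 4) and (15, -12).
Using the distance formula: d = sqrt((x₂-x₁)² + (y₂-y₁)²)
dx = 15 - (-19) = 34
dy = (-12) - 4 = -16
d = sqrt(34² + (-16)²) = sqrt(1156 + 256) = sqrt(1412) = 37.58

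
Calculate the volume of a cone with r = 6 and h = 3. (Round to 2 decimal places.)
Volume = (1/3) * pi * r² * h
Volume = (1/3) * pi * 6² * 3
Volume = (1/3) * pi * 36 * 3
Volume = (1/3) * pi * 108
Volume = 113.10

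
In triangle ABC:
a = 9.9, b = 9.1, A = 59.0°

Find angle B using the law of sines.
sin(B)/b = sin(A)/a
sin(B) = b·sin(A)/a = 9.1·sin(59.0°)/9.9 = 0.787901
B = arcsin(0.787901) = 51.99°  (b ≤ a, so B ≤ A and the acute solution is unique)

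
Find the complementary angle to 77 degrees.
Complementary angles sum to 90 degrees.
Other angle = 90 - 77
Other angle = 13 degrees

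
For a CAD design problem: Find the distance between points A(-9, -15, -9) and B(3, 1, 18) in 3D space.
d = √[(12)² + (16)² + (27)²] = √1129 = 33.6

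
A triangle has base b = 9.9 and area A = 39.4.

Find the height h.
A = ½bh  →  h = 2A/b
h = 2·39.4/9.9 = 7.96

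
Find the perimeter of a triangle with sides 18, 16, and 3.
Perimeter = sum of all sides
Perimeter = 18 + 16 + 3
Perimeter = 37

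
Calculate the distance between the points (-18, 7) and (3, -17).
Using the distance formula: d = sqrt((x₂-x₁)² + (y₂-y₁)²)
dx = 3 - (-18) = 21
dy = (-17) - 7 = -24
d = sqrt(21² + (-24)²) = sqrt(441 + 576) = sqrt(1017) = 31.89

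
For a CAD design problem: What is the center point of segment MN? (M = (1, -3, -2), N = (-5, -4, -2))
Midpoint = ((1-5)/2, (-3-4)/2, (-2-2)/2) = (-2, -3.5, -2)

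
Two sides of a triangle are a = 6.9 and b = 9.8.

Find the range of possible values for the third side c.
By the triangle inequality: |a - b| < c < a + b
|6.9 - 9.8| < c < 6.9 + 9.8
2.9 < c < 16.7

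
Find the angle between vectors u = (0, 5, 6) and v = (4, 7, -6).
u·v = -1, |u|² = 61, |v|² = 101
cos θ = -1/√6161 ≈ -0.01274
θ ≈ 90.73°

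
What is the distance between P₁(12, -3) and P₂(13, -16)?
Using the distance formula: d = sqrt((x₂-x₁)² + (y₂-y₁)²)
dx = 13 - 12 = 1
dy = (-16) - (-3) = -13
d = sqrt(1² + (-13)²) = sqrt(1 + 169) = sqrt(170) = 13.04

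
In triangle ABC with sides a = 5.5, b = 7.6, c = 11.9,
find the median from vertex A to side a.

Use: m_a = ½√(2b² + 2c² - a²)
m_a = ½√(2·7.6² + 2·11.9² - 5.5²)
m_a = ½√(115.52 + 283.22 - 30.25) = ½√368.49 = 9.598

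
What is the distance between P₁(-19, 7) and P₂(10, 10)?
Using the distance formula: d = sqrt((x₂-x₁)² + (y₂-y₁)²)
dx = 10 - (-19) = 29
dy = 10 - 7 = 3
d = sqrt(29² + 3²) = sqrt(841 + 9) = sqrt(850) = 29.15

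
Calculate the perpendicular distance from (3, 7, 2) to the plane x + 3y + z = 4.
d = |1(3) + 3(7) + 1(2) - (4)| / √(1² + 3² + 1²) = 22/√11 = 6.633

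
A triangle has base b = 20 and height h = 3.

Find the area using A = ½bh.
A = ½·20·3 = 30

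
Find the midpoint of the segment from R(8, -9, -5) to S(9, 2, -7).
Midpoint = ((8+9)/2, (-9+2)/2, (-5-7)/2) = (8.5, -3.5, -6)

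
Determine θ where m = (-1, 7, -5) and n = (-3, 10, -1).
m·n = 78, |m|² = 75, |n|² = 110
cos θ = 78/√8250 ≈ 0.8588
θ ≈ 30.82°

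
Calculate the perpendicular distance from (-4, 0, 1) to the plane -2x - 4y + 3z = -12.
d = |(-2)(-4) + (-4)(0) + 3(1) - (-12)| / √((-2)² + (-4)² + 3²) = 23/√29 = 4.271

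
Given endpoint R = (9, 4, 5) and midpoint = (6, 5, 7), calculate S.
S = (2×6 - 9, 2×5 - 4, 2×7 - 5) = (3, 6, 9)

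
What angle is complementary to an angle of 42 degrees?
Complementary angles sum to 90 degrees.
Other angle = 90 - 42
Other angle = 48 degrees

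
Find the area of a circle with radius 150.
Area = pi * r²
Area = pi * 150²
Area = pi * 22500
Area = 70685.83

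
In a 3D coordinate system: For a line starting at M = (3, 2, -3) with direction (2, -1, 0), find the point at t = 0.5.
P(0.5) = (3 + 2(0.5), 2 + (-1)(0.5), -3 + 0(0.5)) = (4, 1.5, -3)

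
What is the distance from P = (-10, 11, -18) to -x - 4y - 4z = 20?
d = |(-1)(-10) + (-4)(11) + (-4)(-18) - (20)| / √((-1)² + (-4)² + (-4)²) = 18/√33 = 3.133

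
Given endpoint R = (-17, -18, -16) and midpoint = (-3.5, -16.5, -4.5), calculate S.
S = (2×(-3.5) - (-17), 2×(-16.5) - (-18), 2×(-4.5) - (-16)) = (10, -15, 7)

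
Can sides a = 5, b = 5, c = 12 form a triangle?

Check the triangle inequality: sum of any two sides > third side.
No: 5 + 5 = 10 is not > 12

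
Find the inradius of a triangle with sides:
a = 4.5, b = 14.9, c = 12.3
s = (a+b+c)/2 = (4.5+14.9+12.3)/2 = 15.85
Area = √(s(s-a)(s-b)(s-c)) = √(15.85·11.35·0.95·3.55) = 24.6314
r = Area/s = 24.6314/15.85 = 1.554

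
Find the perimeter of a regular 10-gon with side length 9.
Perimeter = number of sides * side length
Perimeter = 10 * 9
Perimeter = 90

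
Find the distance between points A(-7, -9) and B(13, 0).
Using the distance formula: d = sqrt((x₂-x₁)² + (y₂-y₁)²)
dx = 13 - (-7) = 20
dy = 0 - (-9) = 9
d = sqrt(20² + 9²) = sqrt(400 + 81) = sqrt(481) = 21.93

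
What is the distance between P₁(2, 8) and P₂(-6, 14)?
Using the distance formula: d = sqrt((x₂-x₁)² + (y₂-y₁)²)
dx = (-6) - 2 = -8
dy = 14 - 8 = 6
d = sqrt((-8)² + 6²) = sqrt(64 + 36) = sqrt(100) = 10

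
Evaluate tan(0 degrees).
tan(0 degrees) = 0
Decimal approximation: 0.0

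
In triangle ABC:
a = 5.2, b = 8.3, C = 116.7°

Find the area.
Using A = ½ab·sin(C):
A = ½·5.2·8.3·sin(116.7°) = ½·43.16·0.893371 = 19.28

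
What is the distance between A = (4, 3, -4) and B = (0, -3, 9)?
d = √[(-4)² + (-6)² + (13)²] = √221 = 14.87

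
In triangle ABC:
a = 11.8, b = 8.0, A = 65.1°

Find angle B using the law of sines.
sin(B)/b = sin(A)/a
sin(B) = b·sin(A)/a = 8.0·sin(65.1°)/11.8 = 0.614945
B = arcsin(0.614945) = 37.95°  (b ≤ a, so B ≤ A and the acute solution is unique)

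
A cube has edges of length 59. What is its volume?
Volume = s³
Volume = 59³
Volume = 205379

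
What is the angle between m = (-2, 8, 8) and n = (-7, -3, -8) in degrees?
m·n = -74, |m|² = 132, |n|² = 122
cos θ = -74/√16104 ≈ -0.5831
θ ≈ 125.7°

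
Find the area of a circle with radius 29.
Area = pi * r²
Area = pi * 29²
Area = pi * 841
Area = 2642.08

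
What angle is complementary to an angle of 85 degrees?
Complementary angles sum to 90 degrees.
Other angle = 90 - 85
Other angle = 5 degrees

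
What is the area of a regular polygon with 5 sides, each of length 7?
For a regular 5-gon with side length s = 7:
Apothem a = s / (2*tan(pi/5)) = 7 / (2*tan(pi/5)) ≈ 4.8173
Perimeter P = 5 * 7 = 35
Area = (1/2) * P * a = (1/2) * 35 * 4.8173 = 84.30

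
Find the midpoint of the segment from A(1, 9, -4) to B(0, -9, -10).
Midpoint = ((1+0)/2, (9-9)/2, (-4-10)/2) = (0.5, 0, -7)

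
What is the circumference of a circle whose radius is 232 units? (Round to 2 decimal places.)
Circumference = 2 * pi * r
Circumference = 2 * pi * 232
Circumference = 1457.70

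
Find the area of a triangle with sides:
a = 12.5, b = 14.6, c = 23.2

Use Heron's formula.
s = (a+b+c)/2 = (12.5+14.6+23.2)/2 = 25.15
A = √(s(s-a)(s-b)(s-c)) = √(25.15·12.65·10.55·1.95)
A = √6545.09 = 80.9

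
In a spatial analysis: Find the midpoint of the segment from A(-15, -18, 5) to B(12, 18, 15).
Midpoint = ((-15+12)/2, (-18+18)/2, (5+15)/2) = (-1.5, 0, 10)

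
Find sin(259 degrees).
sin(259 degrees) = -0.9816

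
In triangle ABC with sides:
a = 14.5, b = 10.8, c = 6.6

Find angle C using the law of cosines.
cos(C) = (a² + b² - c²)/(2ab)
cos(C) = (14.5² + 10.8² - 6.6²)/(2·14.5·10.8) = 283.33/313.2 = 0.904630
C = arccos(0.904630) = 25.23°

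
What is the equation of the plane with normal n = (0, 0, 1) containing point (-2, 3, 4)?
d = n·P = (0)(-2) + (0)(3) + (1)(4) = 4
Plane: z = 4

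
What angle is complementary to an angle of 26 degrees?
Complementary angles sum to 90 degrees.
Other angle = 90 - 26
Other angle = 64 degrees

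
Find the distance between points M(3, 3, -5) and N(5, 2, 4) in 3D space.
d = √[(2)² + (-1)² + (9)²] = √86 = 9.274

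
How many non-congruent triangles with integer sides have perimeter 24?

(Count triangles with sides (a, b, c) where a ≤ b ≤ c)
With a ≤ b ≤ c and a + b + c = 24, the triangle inequality a + b > c gives c < 24/2, so c ≤ 11.
Iterate a from 1 to ⌊p/3⌋ = 8; for each a, b ranges from a to ⌊(p−a)/2⌋ with c = p − a − b, keeping only c ≥ b.
Triples: (2, 11, 11), (3, 10, 11), (4, 9, 11), …
Count = 12 triangles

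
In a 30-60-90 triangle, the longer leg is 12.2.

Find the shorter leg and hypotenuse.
In a 30-60-90 triangle, sides are in ratio 1 : √3 : 2.
Long leg = short leg·√3  →  short leg = 12.2/√3 = 7.044
Hypotenuse = 2·(short leg) = 2·12.2/√3 = 14.09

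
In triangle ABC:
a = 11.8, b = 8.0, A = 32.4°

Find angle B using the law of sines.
sin(B)/b = sin(A)/a
sin(B) = b·sin(A)/a = 8.0·sin(32.4°)/11.8 = 0.363272
B = arcsin(0.363272) = 21.3°  (b ≤ a, so B ≤ A and the acute solution is unique)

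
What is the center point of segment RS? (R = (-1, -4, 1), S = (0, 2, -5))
Midpoint = ((-1+0)/2, (-4+2)/2, (1-5)/2) = (-0.5, -1, -2)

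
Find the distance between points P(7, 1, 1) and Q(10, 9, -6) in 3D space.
d = √[(3)² + (8)² + (-7)²] = √122 = 11.05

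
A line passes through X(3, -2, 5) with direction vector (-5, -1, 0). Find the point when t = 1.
P(1) = (3 + (-5)(1), -2 + (-1)(1), 5 + 0(1)) = (-2, -3, 5)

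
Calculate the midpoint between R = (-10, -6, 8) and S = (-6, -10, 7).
Midpoint = ((-10-6)/2, (-6-10)/2, (8+7)/2) = (-8, -8, 7.5)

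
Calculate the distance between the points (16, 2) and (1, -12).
Using the distance formula: d = sqrt((x₂-x₁)² + (y₂-y₁)²)
dx = 1 - 16 = -15
dy = (-12) - 2 = -14
d = sqrt((-15)² + (-14)²) = sqrt(225 + 196) = sqrt(421) = 20.52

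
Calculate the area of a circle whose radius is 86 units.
Area = pi * r²
Area = pi * 86²
Area = pi * 7396
Area = 23235.22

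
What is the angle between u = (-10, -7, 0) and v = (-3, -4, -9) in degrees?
u·v = 58, |u|² = 149, |v|² = 106
cos θ = 58/√15794 ≈ 0.4615
θ ≈ 62.52°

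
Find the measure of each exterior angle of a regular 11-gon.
Exterior angle of a regular n-gon = 360/n
Exterior angle = 360/11
Exterior angle = 32.73 degrees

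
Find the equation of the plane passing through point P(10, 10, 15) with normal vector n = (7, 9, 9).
d = n·P = (7)(10) + (9)(10) + (9)(15) = 295
Plane: 7x + 9y + 9z = 295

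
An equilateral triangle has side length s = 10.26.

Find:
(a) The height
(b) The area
(a) Height h = s·√3/2 = 10.26·√3/2 = 8.885
(b) Area = (√3/4)·s² = (√3/4)·10.26² = (√3/4)·105.268 = 45.58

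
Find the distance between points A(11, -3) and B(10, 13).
Using the distance formula: d = sqrt((x₂-x₁)² + (y₂-y₁)²)
dx = 10 - 11 = -1
dy = 13 - (-3) = 16
d = sqrt((-1)² + 16²) = sqrt(1 + 256) = sqrt(257) = 16.03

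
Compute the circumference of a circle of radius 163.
Circumference = 2 * pi * r
Circumference = 2 * pi * 163
Circumference = 1024.16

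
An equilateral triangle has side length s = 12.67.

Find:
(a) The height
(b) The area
(a) Height h = s·√3/2 = 12.67·√3/2 = 10.97
(b) Area = (√3/4)·s² = (√3/4)·12.67² = (√3/4)·160.529 = 69.51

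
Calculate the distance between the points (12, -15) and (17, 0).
Using the distance formula: d = sqrt((x₂-x₁)² + (y₂-y₁)²)
dx = 17 - 12 = 5
dy = 0 - (-15) = 15
d = sqrt(5² + 15²) = sqrt(25 + 225) = sqrt(250) = 15.81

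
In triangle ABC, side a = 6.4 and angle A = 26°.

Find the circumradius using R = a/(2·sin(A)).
R = a/(2·sin(A)) = 6.4/(2·sin(26°))
R = 6.4/(2·0.438371) = 6.4/0.876742 = 7.3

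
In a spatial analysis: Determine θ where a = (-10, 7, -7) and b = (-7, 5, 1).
a·b = 98, |a|² = 198, |b|² = 75
cos θ = 98/√14850 ≈ 0.8042
θ ≈ 36.47°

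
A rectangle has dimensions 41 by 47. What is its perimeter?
Perimeter = 2 * (length + width)
Perimeter = 2 * (41 + 47)
Perimeter = 2 * 88
Perimeter = 176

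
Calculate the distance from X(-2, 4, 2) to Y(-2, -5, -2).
d = √[(0)² + (-9)² + (-4)²] = √97 = 9.849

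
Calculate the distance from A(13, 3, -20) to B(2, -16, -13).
d = √[(-11)² + (-19)² + (7)²] = √531 = 23.04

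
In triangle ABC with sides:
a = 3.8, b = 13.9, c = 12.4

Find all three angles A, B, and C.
By the law of cosines:
cos(A) = (b² + c² - a²)/(2bc) = 0.964638  →  A = 15.28°
cos(B) = (a² + c² - b²)/(2ac) = -0.265386  →  B = 105.4°
cos(C) = (a² + b² - c²)/(2ab) = 0.510129  →  C = 59.33°
Check: A + B + C = 180.0° ✓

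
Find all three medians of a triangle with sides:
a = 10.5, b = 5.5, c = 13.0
Using m_x = ½√(2y² + 2z² - x²):
m_a = ½√(2·5.5² + 2·13.0² - 10.5²) = ½√288.25 = 8.489
m_b = ½√(2·10.5² + 2·13.0² - 5.5²) = ½√528.25 = 11.49
m_c = ½√(2·10.5² + 2·5.5² - 13.0²) = ½√112 = 5.292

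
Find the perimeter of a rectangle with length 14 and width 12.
Perimeter = 2 * (length + width)
Perimeter = 2 * (14 + 12)
Perimeter = 2 * 26
Perimeter = 52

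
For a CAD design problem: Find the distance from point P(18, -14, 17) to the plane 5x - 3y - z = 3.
d = |5(18) + (-3)(-14) + (-1)(17) - (3)| / √(5² + (-3)² + (-1)²) = 112/√35 = 18.93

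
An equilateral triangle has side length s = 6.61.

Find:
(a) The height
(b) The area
(a) Height h = s·√3/2 = 6.61·√3/2 = 5.724
(b) Area = (√3/4)·s² = (√3/4)·6.61² = (√3/4)·43.6921 = 18.92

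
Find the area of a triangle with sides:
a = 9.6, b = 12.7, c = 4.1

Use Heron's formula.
s = (a+b+c)/2 = (9.6+12.7+4.1)/2 = 13.2
A = √(s(s-a)(s-b)(s-c)) = √(13.2·3.6·0.5·9.1)
A = √216.216 = 14.7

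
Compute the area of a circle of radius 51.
Area = pi * r²
Area = pi * 51²
Area = pi * 2601
Area = 8171.28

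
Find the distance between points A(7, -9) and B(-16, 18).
Using the distance formula: d = sqrt((x₂-x₁)² + (y₂-y₁)²)
dx = (-16) - 7 = -23
dy = 18 - (-9) = 27
d = sqrt((-23)² + 27²) = sqrt(529 + 729) = sqrt(1258) = 35.47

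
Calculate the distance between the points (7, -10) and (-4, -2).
Using the distance formula: d = sqrt((x₂-x₁)² + (y₂-y₁)²)
dx = (-4) - 7 = -11
dy = (-2) - (-10) = 8
d = sqrt((-11)² + 8²) = sqrt(121 + 64) = sqrt(185) = 13.60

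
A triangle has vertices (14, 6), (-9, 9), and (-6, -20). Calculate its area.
Using the coordinate formula: Area = (1/2)|x₁(y₂-y₃) + x₂(y₃-y₁) + x₃(y₁-y₂)|
Area = (1/2)|14(9-(-20)) + (-9)((-20)-6) + (-6)(6-9)|
Area = (1/2)|14*29 + (-9)*(-26) + (-6)*(-3)|
Area = (1/2)|406 + 234 + 18|
Area = (1/2)*658 = 329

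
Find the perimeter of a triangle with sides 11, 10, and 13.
Perimeter = sum of all sides
Perimeter = 11 + 10 + 13
Perimeter = 34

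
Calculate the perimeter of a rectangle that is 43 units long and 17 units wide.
Perimeter = 2 * (length + width)
Perimeter = 2 * (43 + 17)
Perimeter = 2 * 60
Perimeter = 120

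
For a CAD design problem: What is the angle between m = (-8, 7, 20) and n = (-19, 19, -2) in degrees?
m·n = 245, |m|² = 513, |n|² = 726
cos θ = 245/√372438 ≈ 0.4015
θ ≈ 66.33°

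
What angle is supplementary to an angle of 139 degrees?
Supplementary angles sum to 180 degrees.
Other angle = 180 - 139
Other angle = 41 degrees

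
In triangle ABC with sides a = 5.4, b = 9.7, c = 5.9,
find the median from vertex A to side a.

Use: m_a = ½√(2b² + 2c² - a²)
m_a = ½√(2·9.7² + 2·5.9² - 5.4²)
m_a = ½√(188.18 + 69.62 - 29.16) = ½√228.64 = 7.56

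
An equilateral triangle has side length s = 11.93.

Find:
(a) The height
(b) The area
(a) Height h = s·√3/2 = 11.93·√3/2 = 10.33
(b) Area = (√3/4)·s² = (√3/4)·11.93² = (√3/4)·142.325 = 61.63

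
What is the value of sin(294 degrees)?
sin(294 degrees) = -0.9135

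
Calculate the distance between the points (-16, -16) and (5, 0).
Using the distance formula: d = sqrt((x₂-x₁)² + (y₂-y₁)²)
dx = 5 - (-16) = 21
dy = 0 - (-16) = 16
d = sqrt(21² + 16²) = sqrt(441 + 256) = sqrt(697) = 26.40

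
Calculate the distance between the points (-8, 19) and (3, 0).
Using the distance formula: d = sqrt((x₂-x₁)² + (y₂-y₁)²)
dx = 3 - (-8) = 11
dy = 0 - 19 = -19
d = sqrt(11² + (-19)²) = sqrt(121 + 361) = sqrt(482) = 21.95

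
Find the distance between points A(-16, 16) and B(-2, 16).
Using the distance formula: d = sqrt((x₂-x₁)² + (y₂-y₁)²)
dx = (-2) - (-16) = 14
dy = 16 - 16 = 0
d = sqrt(14² + 0²) = sqrt(196 + 0) = sqrt(196) = 14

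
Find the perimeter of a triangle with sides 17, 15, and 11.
Perimeter = sum of all sides
Perimeter = 17 + 15 + 11
Perimeter = 43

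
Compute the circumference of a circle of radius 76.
Circumference = 2 * pi * r
Circumference = 2 * pi * 76
Circumference = 477.52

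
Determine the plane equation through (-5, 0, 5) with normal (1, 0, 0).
d = n·P = (1)(-5) + (0)(0) + (0)(5) = -5
Plane: x = -5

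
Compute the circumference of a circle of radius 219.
Circumference = 2 * pi * r
Circumference = 2 * pi * 219
Circumference = 1376.02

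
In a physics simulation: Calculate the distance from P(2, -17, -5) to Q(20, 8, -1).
d = √[(18)² + (25)² + (4)²] = √965 = 31.06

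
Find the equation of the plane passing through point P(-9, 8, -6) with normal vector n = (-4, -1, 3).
d = n·P = (-4)(-9) + (-1)(8) + (3)(-6) = 10
Plane: -4x - y + 3z = 10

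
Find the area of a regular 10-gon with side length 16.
For a regular 10-gon with side length s = 16:
Apothem a = s / (2*tan(pi/10)) = 16 / (2*tan(pi/10)) ≈ 24.6215
Perimeter P = 10 * 16 = 160
Area = (1/2) * P * a = (1/2) * 160 * 24.6215 = 1969.72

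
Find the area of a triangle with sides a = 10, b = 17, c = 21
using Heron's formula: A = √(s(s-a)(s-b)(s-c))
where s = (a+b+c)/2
s = (10+17+21)/2 = 24
A = √(24·14·7·3) = √7056 = 84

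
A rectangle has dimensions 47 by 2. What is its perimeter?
Perimeter = 2 * (length + width)
Perimeter = 2 * (47 + 2)
Perimeter = 2 * 49
Perimeter = 98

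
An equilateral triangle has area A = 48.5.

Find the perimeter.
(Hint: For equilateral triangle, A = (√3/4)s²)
A = (√3/4)s²  →  s² = 4A/√3 = 4·48.5/√3 = 112.006
s = 10.5833
Perimeter = 3s = 31.75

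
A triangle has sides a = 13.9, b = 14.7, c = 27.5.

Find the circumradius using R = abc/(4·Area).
s = (a+b+c)/2 = 28.05
Area = √(s(s-a)(s-b)(s-c)) = √(28.05·14.15·13.35·0.55) = 53.9842
R = abc/(4·Area) = (13.9·14.7·27.5)/(4·53.9842) = 5619.075/215.9368 = 26.02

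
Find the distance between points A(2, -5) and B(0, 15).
Using the distance formula: d = sqrt((x₂-x₁)² + (y₂-y₁)²)
dx = 0 - 2 = -2
dy = 15 - (-5) = 20
d = sqrt((-2)² + 20²) = sqrt(4 + 400) = sqrt(404) = 20.10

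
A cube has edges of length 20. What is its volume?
Volume = s³
Volume = 20³
Volume = 8000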